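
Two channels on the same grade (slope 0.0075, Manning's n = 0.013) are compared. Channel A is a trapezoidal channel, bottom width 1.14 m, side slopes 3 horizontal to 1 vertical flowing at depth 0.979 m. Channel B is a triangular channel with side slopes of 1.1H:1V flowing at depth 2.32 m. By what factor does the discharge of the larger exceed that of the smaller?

2.01

Channel A: With bottom width b = 1.14 m and side slope z = 3: A = (b + zy)y = (1.14 + 3×0.979)×0.979 = 3.991 m²; P = b + 2y√(1+z²) = 1.14 + 2×0.979×3.162 = 7.332 m. Hydraulic radius R = A/P = 3.991/7.332 = 0.5444 m. Q_A = (1/0.013)·3.991·0.5444^(2/3)·√0.0075 = 17.73 m³/s.
Channel B: For a triangular section with side slope z = 1.1: A = zy² = 1.1×2.32² = 5.921 m²; P = 2y√(1+z²) = 2×2.32×1.487 = 6.898 m. Hydraulic radius R = A/P = 5.921/6.898 = 0.8583 m. Q_B = (1/0.013)·5.921·0.8583^(2/3)·√0.0075 = 35.62 m³/s.
The larger discharge is 35.62 m³/s and the smaller is 17.73 m³/s; the ratio is 2.01.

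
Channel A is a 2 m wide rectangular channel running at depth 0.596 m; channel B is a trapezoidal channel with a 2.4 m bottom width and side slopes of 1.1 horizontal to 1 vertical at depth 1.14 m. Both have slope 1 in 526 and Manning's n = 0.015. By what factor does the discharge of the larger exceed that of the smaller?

5.41

Channel A: Flow area A = b·y = 2 × 0.596 = 1.192 m². Wetted perimeter P = b + 2y = 2 + 2×0.596 = 3.192 m. Hydraulic radius R = A/P = 1.192/3.192 = 0.3734 m. Q_A = (1/0.015)·1.192·0.3734^(2/3)·√0.001901 = 1.797 m³/s.
Channel B: With bottom width b = 2.4 m and side slope z = 1.1: A = (b + zy)y = (2.4 + 1.1×1.14)×1.14 = 4.166 m²; P = b + 2y√(1+z²) = 2.4 + 2×1.14×1.487 = 5.789 m. Hydraulic radius R = A/P = 4.166/5.789 = 0.7195 m. Q_B = (1/0.015)·4.166·0.7195^(2/3)·√0.001901 = 9.723 m³/s.
The larger discharge is 9.723 m³/s and the smaller is 1.797 m³/s; the ratio is 5.41.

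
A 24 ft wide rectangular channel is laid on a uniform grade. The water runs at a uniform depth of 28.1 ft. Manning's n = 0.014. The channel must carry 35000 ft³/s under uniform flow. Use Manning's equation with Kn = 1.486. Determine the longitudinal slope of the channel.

Flow area A = b·y = 24 × 28.1 = 674.4 ft². Wetted perimeter P = b + 2y = 24 + 2×28.1 = 80.2 ft.
Hydraulic radius R = A/P = 674.4/80.2 = 8.409 ft.
From Manning's equation, S = [nQ / (1.486 A R^(2/3))]² = [0.014 × 35000 / (1.486 × 674.4 × 8.409^(2/3))]² = 0.014.

S = 0.014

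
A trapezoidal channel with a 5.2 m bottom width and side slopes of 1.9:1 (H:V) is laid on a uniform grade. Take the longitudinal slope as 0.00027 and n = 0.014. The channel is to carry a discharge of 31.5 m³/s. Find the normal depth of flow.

y_n = 2.24 m

Manning's equation rearranged: A R^(2/3) = nQ / (1·√S) = 0.014 × 31.5 / (√0.00027) = 26.84.
Trying y = 1.87 m: A R^(2/3) = 18.86 — too small.
Trying y = 2.64 m: A R^(2/3) = 37.37 — too large.
Trying y = 2.24 m: A R^(2/3) = 26.88 — ≈ 26.84.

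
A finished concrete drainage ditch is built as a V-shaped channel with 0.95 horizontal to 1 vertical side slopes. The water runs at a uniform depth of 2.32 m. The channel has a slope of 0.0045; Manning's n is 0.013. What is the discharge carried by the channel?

Q = 22.7 m³/s

For a triangular section with side slope z = 0.95: A = zy² = 0.95×2.32² = 5.113 m²; P = 2y√(1+z²) = 2×2.32×1.379 = 6.4 m.
Hydraulic radius R = A/P = 5.113/6.4 = 0.7989 m.
Manning's equation: Q = (1/n) A R^(2/3) S^(1/2) = (1/0.013) × 5.113 × 0.7989^(2/3) × 0.0045^(1/2) = 22.7 m³/s.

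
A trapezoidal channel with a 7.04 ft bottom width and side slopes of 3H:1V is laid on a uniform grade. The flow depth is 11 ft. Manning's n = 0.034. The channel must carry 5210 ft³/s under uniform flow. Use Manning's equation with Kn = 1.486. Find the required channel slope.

With bottom width b = 7.04 ft and side slope z = 3: A = (b + zy)y = (7.04 + 3×11)×11 = 440.4 ft²; P = b + 2y√(1+z²) = 7.04 + 2×11×3.162 = 76.61 ft.
Hydraulic radius R = A/P = 440.4/76.61 = 5.749 ft.
From Manning's equation, S = [nQ / (1.486 A R^(2/3))]² = [0.034 × 5210 / (1.486 × 440.4 × 5.749^(2/3))]² = 0.00711.

S = 0.00711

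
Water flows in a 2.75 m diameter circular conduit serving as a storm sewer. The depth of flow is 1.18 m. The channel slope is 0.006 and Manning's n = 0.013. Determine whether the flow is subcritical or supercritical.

supercritical

For a circular section of diameter D = 2.75 m at depth y = 1.18 m, the central angle is θ = 2 arccos(1 − 2y/D) = 2.857 rad. Then A = (D²/8)(θ − sin θ) = 2.435 m² and P = Dθ/2 = 3.928 m.
Hydraulic radius R = A/P = 2.435/3.928 = 0.6199 m.
V = (1/n) R^(2/3) √S = (1/0.013) × 0.6199^(2/3) × √0.006 = 4.332 m/s. Hydraulic depth D_h = A/T = 2.435/2.722 = 0.8946 m.
Froude number Fr = V/√(g·D_h) = 4.332/√(9.81×0.8946) = 1.46, which is greater than 1, so the flow is supercritical.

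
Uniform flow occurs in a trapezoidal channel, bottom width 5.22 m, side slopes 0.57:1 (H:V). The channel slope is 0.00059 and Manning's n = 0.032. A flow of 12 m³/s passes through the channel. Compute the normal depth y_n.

y_n = 2.06 m

Manning's equation rearranged: A R^(2/3) = nQ / (1·√S) = 0.032 × 12 / (√0.00059) = 15.81.
At y = 2.39 m: A R^(2/3) = 20.31 — too large.
At y = 1.43 m: A R^(2/3) = 8.71 — too small.
At y = 2.06 m: A R^(2/3) = 15.87 — matches.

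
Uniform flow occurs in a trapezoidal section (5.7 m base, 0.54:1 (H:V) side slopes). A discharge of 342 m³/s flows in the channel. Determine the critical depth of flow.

y_c = 5.9 m

At critical depth, Q² T / (g A³) = 1, i.e. A³/T = Q²/g = 342²/9.81 = 11920.
At y = 6.55 m: A³/T = 17340 — over.
At y = 5.14 m: A³/T = 7349 — short.
At y = 5.9 m: A³/T = 11940 — matches.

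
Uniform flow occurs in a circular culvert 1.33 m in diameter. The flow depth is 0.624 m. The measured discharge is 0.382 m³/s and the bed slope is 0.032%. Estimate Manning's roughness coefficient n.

n = 0.014

For a circular section of diameter D = 1.33 m at depth y = 0.624 m, the central angle is θ = 2 arccos(1 − 2y/D) = 3.018 rad. Then A = (D²/8)(θ − sin θ) = 0.6401 m² and P = Dθ/2 = 2.007 m.
Hydraulic radius R = A/P = 0.6401/2.007 = 0.3189 m.
Rearranging Manning's equation: n = (1/Q) A R^(2/3) S^(1/2) = (1/0.382) × 0.6401 × 0.3189^(2/3) × √0.00032 = 0.014.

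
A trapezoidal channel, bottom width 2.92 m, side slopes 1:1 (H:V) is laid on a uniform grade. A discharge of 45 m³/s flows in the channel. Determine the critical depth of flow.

At critical depth, Q² T / (g A³) = 1, i.e. A³/T = Q²/g = 45²/9.81 = 206.4.
Trying y = 1.55 m: A³/T = 55.25 — too small.
Trying y = 2.49 m: A³/T = 309.4 — too large.
Trying y = 2.23 m: A³/T = 205.2 — ≈ 206.4.

y_c = 2.23 m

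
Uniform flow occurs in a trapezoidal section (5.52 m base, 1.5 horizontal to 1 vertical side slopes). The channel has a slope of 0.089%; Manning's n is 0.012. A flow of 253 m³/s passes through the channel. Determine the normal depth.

Manning's equation rearranged: A R^(2/3) = nQ / (1·√S) = 0.012 × 253 / (√0.00089) = 101.8.
Try y = 5.73 m: A R^(2/3) = 171.6 — too large.
Try y = 3.98 m: A R^(2/3) = 79.71 — too small.
Try y = 4.48 m: A R^(2/3) = 101.8 — ≈ 101.8.

y_n = 4.48 m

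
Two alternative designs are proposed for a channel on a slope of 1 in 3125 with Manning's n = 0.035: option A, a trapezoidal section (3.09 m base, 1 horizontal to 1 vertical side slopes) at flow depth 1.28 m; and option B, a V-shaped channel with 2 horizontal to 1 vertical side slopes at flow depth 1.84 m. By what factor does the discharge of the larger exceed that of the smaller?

Channel A: With bottom width b = 3.09 m and side slope z = 1: A = (b + zy)y = (3.09 + 1×1.28)×1.28 = 5.594 m²; P = b + 2y√(1+z²) = 3.09 + 2×1.28×1.414 = 6.71 m. Hydraulic radius R = A/P = 5.594/6.71 = 0.8336 m. Q_A = (1/0.035)·5.594·0.8336^(2/3)·√0.00032 = 2.532 m³/s.
Channel B: For a triangular section with side slope z = 2: A = zy² = 2×1.84² = 6.771 m²; P = 2y√(1+z²) = 2×1.84×2.236 = 8.229 m. Hydraulic radius R = A/P = 6.771/8.229 = 0.8229 m. Q_B = (1/0.035)·6.771·0.8229^(2/3)·√0.00032 = 3.039 m³/s.
The larger discharge is 3.039 m³/s and the smaller is 2.532 m³/s; the ratio is 1.2.

1.2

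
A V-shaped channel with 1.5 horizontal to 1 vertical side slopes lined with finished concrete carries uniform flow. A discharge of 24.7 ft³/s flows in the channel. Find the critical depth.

At critical depth, Q² T / (g A³) = 1, i.e. A³/T = Q²/g = 24.7²/32.2 = 18.95.
At y = 1.33 ft: A³/T = 4.682 — short.
At y = 1.91 ft: A³/T = 28.6 — over.
At y = 1.76 ft: A³/T = 19 — ≈ 18.95.

y_c = 1.76 ft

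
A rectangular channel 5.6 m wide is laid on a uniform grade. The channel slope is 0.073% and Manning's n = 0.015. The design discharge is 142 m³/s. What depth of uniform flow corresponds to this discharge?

Manning's equation rearranged: A R^(2/3) = nQ / (1·√S) = 0.015 × 142 / (√0.00073) = 78.83.
Trying y = 10.3 m: A R^(2/3) = 97.61 — over.
Trying y = 6.22 m: A R^(2/3) = 54.01 — short.
Trying y = 8.56 m: A R^(2/3) = 78.86 — ≈ 78.83.

y_n = 8.56 m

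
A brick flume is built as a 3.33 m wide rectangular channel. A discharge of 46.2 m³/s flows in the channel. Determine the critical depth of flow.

y_c = 2.7 m

For a rectangular channel, critical depth y_c = (q²/g)^(1/3) where q = Q/b = 46.2/3.33 = 13.87 m²/s.
So y_c = (13.87²/9.81)^(1/3) = 2.7 m.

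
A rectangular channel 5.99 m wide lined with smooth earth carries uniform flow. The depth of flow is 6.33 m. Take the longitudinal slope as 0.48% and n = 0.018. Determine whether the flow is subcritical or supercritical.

subcritical

Flow area A = b·y = 5.99 × 6.33 = 37.92 m². Wetted perimeter P = b + 2y = 5.99 + 2×6.33 = 18.65 m.
Hydraulic radius R = A/P = 37.92/18.65 = 2.033 m.
V = (1/n) R^(2/3) √S = (1/0.018) × 2.033^(2/3) × √0.0048 = 6.177 m/s. Hydraulic depth D_h = A/T = 37.92/5.99 = 6.33 m.
Froude number Fr = V/√(g·D_h) = 6.177/√(9.81×6.33) = 0.784, which is less than 1, so the flow is subcritical.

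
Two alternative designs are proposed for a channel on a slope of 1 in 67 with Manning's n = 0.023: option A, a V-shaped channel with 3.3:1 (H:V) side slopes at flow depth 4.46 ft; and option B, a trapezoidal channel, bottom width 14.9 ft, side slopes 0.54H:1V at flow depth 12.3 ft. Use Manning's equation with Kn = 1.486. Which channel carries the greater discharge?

Channel A: For a triangular section with side slope z = 3.3: A = zy² = 3.3×4.46² = 65.64 ft²; P = 2y√(1+z²) = 2×4.46×3.448 = 30.76 ft. Hydraulic radius R = A/P = 65.64/30.76 = 2.134 ft. Q_A = (1.486/0.023)·65.64·2.134^(2/3)·√0.01493 = 858.9 ft³/s.
Channel B: With bottom width b = 14.9 ft and side slope z = 0.54: A = (b + zy)y = (14.9 + 0.54×12.3)×12.3 = 265 ft²; P = b + 2y√(1+z²) = 14.9 + 2×12.3×1.136 = 42.86 ft. Hydraulic radius R = A/P = 265/42.86 = 6.182 ft. Q_B = (1.486/0.023)·265·6.182^(2/3)·√0.01493 = 7045 ft³/s.
Q_A = 858.9 ft³/s vs Q_B = 7045 ft³/s, so channel B carries more.

channel B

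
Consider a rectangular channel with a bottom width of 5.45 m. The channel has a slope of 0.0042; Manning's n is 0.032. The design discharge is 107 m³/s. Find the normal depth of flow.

y_n = 6.31 m

Manning's equation rearranged: A R^(2/3) = nQ / (1·√S) = 0.032 × 107 / (√0.0042) = 52.83.
Try y = 5.48 m: A R^(2/3) = 44.52 — short.
Try y = 7.44 m: A R^(2/3) = 64.25 — over.
Try y = 6.31 m: A R^(2/3) = 52.81 — ≈ 52.83.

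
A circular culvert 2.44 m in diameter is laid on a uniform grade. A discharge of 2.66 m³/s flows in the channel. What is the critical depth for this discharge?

y_c = 0.729 m

At critical depth, Q² T / (g A³) = 1, i.e. A³/T = Q²/g = 2.66²/9.81 = 0.7213.
At y = 0.83 m: A³/T = 1.194 — over.
At y = 0.497 m: A³/T = 0.1624 — short.
At y = 0.729 m: A³/T = 0.7228 — ≈ 0.7213.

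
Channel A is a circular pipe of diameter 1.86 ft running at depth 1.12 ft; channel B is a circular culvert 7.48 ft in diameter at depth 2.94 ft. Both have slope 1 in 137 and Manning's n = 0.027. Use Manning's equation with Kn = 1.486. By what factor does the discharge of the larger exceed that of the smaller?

19.8

Channel A: For a circular section of diameter D = 1.86 ft at depth y = 1.12 ft, the central angle is θ = 2 arccos(1 − 2y/D) = 3.553 rad. Then A = (D²/8)(θ − sin θ) = 1.71 ft² and P = Dθ/2 = 3.304 ft. Hydraulic radius R = A/P = 1.71/3.304 = 0.5173 ft. Q_A = (1.486/0.027)·1.71·0.5173^(2/3)·√0.007299 = 5.18 ft³/s.
Channel B: For a circular section of diameter D = 7.48 ft at depth y = 2.94 ft, the central angle is θ = 2 arccos(1 − 2y/D) = 2.71 rad. Then A = (D²/8)(θ − sin θ) = 16.03 ft² and P = Dθ/2 = 10.14 ft. Hydraulic radius R = A/P = 16.03/10.14 = 1.582 ft. Q_B = (1.486/0.027)·16.03·1.582^(2/3)·√0.007299 = 102.3 ft³/s.
The larger discharge is 102.3 ft³/s and the smaller is 5.18 ft³/s; the ratio is 19.8.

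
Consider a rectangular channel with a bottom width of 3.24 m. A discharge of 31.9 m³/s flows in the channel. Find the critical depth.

y_c = 2.15 m

For a rectangular channel, critical depth y_c = (q²/g)^(1/3) where q = Q/b = 31.9/3.24 = 9.846 m²/s.
So y_c = (9.846²/9.81)^(1/3) = 2.15 m.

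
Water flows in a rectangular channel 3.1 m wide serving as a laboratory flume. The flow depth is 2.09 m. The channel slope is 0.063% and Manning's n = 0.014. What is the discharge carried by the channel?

Q = 10.7 m³/s

Flow area A = b·y = 3.1 × 2.09 = 6.479 m². Wetted perimeter P = b + 2y = 3.1 + 2×2.09 = 7.28 m.
Hydraulic radius R = A/P = 6.479/7.28 = 0.89 m.
Manning's equation: Q = (1/n) A R^(2/3) S^(1/2) = (1/0.014) × 6.479 × 0.89^(2/3) × 0.00063^(1/2) = 10.7 m³/s.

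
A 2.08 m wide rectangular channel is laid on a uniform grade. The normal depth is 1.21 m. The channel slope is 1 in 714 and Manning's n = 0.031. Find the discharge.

Flow area A = b·y = 2.08 × 1.21 = 2.517 m². Wetted perimeter P = b + 2y = 2.08 + 2×1.21 = 4.5 m.
Hydraulic radius R = A/P = 2.517/4.5 = 0.5593 m.
Manning's equation: Q = (1/n) A R^(2/3) S^(1/2) = (1/0.031) × 2.517 × 0.5593^(2/3) × 0.001401^(1/2) = 2.06 m³/s.

Q = 2.06 m³/s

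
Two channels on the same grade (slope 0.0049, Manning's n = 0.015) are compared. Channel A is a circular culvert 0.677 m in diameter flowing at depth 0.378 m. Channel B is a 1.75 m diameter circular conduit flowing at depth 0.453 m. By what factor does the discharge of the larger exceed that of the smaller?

3.08

Channel A: For a circular section of diameter D = 0.677 m at depth y = 0.378 m, the central angle is θ = 2 arccos(1 − 2y/D) = 3.376 rad. Then A = (D²/8)(θ − sin θ) = 0.2067 m² and P = Dθ/2 = 1.143 m. Hydraulic radius R = A/P = 0.2067/1.143 = 0.1809 m. Q_A = (1/0.015)·0.2067·0.1809^(2/3)·√0.0049 = 0.3085 m³/s.
Channel B: For a circular section of diameter D = 1.75 m at depth y = 0.453 m, the central angle is θ = 2 arccos(1 − 2y/D) = 2.135 rad. Then A = (D²/8)(θ − sin θ) = 0.4939 m² and P = Dθ/2 = 1.868 m. Hydraulic radius R = A/P = 0.4939/1.868 = 0.2644 m. Q_B = (1/0.015)·0.4939·0.2644^(2/3)·√0.0049 = 0.9493 m³/s.
The larger discharge is 0.9493 m³/s and the smaller is 0.3085 m³/s; the ratio is 3.08.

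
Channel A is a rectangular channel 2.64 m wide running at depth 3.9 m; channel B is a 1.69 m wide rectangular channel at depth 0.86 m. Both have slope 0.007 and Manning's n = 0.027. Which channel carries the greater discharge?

channel A

Channel A: Flow area A = b·y = 2.64 × 3.9 = 10.3 m². Wetted perimeter P = b + 2y = 2.64 + 2×3.9 = 10.44 m. Hydraulic radius R = A/P = 10.3/10.44 = 0.9862 m. Q_A = (1/0.027)·10.3·0.9862^(2/3)·√0.007 = 31.61 m³/s.
Channel B: Flow area A = b·y = 1.69 × 0.86 = 1.453 m². Wetted perimeter P = b + 2y = 1.69 + 2×0.86 = 3.41 m. Hydraulic radius R = A/P = 1.453/3.41 = 0.4262 m. Q_B = (1/0.027)·1.453·0.4262^(2/3)·√0.007 = 2.551 m³/s.
Q_A = 31.61 m³/s vs Q_B = 2.551 m³/s, so channel A carries more.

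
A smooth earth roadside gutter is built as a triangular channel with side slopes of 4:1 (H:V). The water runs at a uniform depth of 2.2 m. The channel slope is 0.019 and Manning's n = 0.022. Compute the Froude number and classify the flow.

supercritical

For a triangular section with side slope z = 4: A = zy² = 4×2.2² = 19.36 m²; P = 2y√(1+z²) = 2×2.2×4.123 = 18.14 m.
Hydraulic radius R = A/P = 19.36/18.14 = 1.067 m.
V = (1/n) R^(2/3) √S = (1/0.022) × 1.067^(2/3) × √0.019 = 6.543 m/s. Hydraulic depth D_h = A/T = 19.36/17.6 = 1.1 m.
Froude number Fr = V/√(g·D_h) = 6.543/√(9.81×1.1) = 1.99, which is greater than 1, so the flow is supercritical.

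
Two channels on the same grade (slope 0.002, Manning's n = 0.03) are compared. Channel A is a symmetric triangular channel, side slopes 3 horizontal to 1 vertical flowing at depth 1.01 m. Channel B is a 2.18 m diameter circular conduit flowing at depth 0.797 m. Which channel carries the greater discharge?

channel A

Channel A: For a triangular section with side slope z = 3: A = zy² = 3×1.01² = 3.06 m²; P = 2y√(1+z²) = 2×1.01×3.162 = 6.388 m. Hydraulic radius R = A/P = 3.06/6.388 = 0.4791 m. Q_A = (1/0.03)·3.06·0.4791^(2/3)·√0.002 = 2.793 m³/s.
Channel B: For a circular section of diameter D = 2.18 m at depth y = 0.797 m, the central angle is θ = 2 arccos(1 − 2y/D) = 2.597 rad. Then A = (D²/8)(θ − sin θ) = 1.235 m² and P = Dθ/2 = 2.831 m. Hydraulic radius R = A/P = 1.235/2.831 = 0.4363 m. Q_B = (1/0.03)·1.235·0.4363^(2/3)·√0.002 = 1.059 m³/s.
Q_A = 2.793 m³/s vs Q_B = 1.059 m³/s, so channel A carries more.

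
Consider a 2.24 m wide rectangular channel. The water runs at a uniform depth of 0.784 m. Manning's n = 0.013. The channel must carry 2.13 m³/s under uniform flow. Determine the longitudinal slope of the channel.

S = 0.000698

Flow area A = b·y = 2.24 × 0.784 = 1.756 m². Wetted perimeter P = b + 2y = 2.24 + 2×0.784 = 3.808 m.
Hydraulic radius R = A/P = 1.756/3.808 = 0.4612 m.
From Manning's equation, S = [nQ / (1 A R^(2/3))]² = [0.013 × 2.13 / (1 × 1.756 × 0.4612^(2/3))]² = 0.000698.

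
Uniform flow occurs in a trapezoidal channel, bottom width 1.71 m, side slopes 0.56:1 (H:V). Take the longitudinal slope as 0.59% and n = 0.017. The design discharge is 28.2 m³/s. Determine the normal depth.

Manning's equation rearranged: A R^(2/3) = nQ / (1·√S) = 0.017 × 28.2 / (√0.0059) = 6.241.
At y = 2.45 m: A R^(2/3) = 7.705 — high.
At y = 2.19 m: A R^(2/3) = 6.239 — close enough.

y_n = 2.19 m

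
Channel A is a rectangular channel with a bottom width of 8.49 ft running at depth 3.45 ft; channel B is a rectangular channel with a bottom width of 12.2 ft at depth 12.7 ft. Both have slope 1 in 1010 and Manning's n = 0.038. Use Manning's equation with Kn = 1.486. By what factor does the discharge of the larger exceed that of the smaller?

Channel A: Flow area A = b·y = 8.49 × 3.45 = 29.29 ft². Wetted perimeter P = b + 2y = 8.49 + 2×3.45 = 15.39 ft. Hydraulic radius R = A/P = 29.29/15.39 = 1.903 ft. Q_A = (1.486/0.038)·29.29·1.903^(2/3)·√0.0009901 = 55.35 ft³/s.
Channel B: Flow area A = b·y = 12.2 × 12.7 = 154.9 ft². Wetted perimeter P = b + 2y = 12.2 + 2×12.7 = 37.6 ft. Hydraulic radius R = A/P = 154.9/37.6 = 4.121 ft. Q_B = (1.486/0.038)·154.9·4.121^(2/3)·√0.0009901 = 490 ft³/s.
The larger discharge is 490 ft³/s and the smaller is 55.35 ft³/s; the ratio is 8.85.

8.85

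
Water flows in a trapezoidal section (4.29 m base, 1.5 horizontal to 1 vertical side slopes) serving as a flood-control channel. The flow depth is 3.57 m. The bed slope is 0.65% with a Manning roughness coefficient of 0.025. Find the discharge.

With bottom width b = 4.29 m and side slope z = 1.5: A = (b + zy)y = (4.29 + 1.5×3.57)×3.57 = 34.43 m²; P = b + 2y√(1+z²) = 4.29 + 2×3.57×1.803 = 17.16 m.
Hydraulic radius R = A/P = 34.43/17.16 = 2.006 m.
Manning's equation: Q = (1/n) A R^(2/3) S^(1/2) = (1/0.025) × 34.43 × 2.006^(2/3) × 0.0065^(1/2) = 177 m³/s.

Q = 177 m³/s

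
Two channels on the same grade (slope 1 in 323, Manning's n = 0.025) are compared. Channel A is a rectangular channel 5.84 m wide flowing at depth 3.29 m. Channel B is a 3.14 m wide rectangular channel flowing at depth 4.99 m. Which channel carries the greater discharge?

Channel A: Flow area A = b·y = 5.84 × 3.29 = 19.21 m². Wetted perimeter P = b + 2y = 5.84 + 2×3.29 = 12.42 m. Hydraulic radius R = A/P = 19.21/12.42 = 1.547 m. Q_A = (1/0.025)·19.21·1.547^(2/3)·√0.003096 = 57.2 m³/s.
Channel B: Flow area A = b·y = 3.14 × 4.99 = 15.67 m². Wetted perimeter P = b + 2y = 3.14 + 2×4.99 = 13.12 m. Hydraulic radius R = A/P = 15.67/13.12 = 1.194 m. Q_B = (1/0.025)·15.67·1.194^(2/3)·√0.003096 = 39.25 m³/s.
Q_A = 57.2 m³/s vs Q_B = 39.25 m³/s, so channel A carries more.

channel A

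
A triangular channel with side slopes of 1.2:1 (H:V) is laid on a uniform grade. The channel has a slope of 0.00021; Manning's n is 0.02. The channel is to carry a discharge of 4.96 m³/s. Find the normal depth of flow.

Manning's equation rearranged: A R^(2/3) = nQ / (1·√S) = 0.02 × 4.96 / (√0.00021) = 6.845.
Try y = 2.17 m: A R^(2/3) = 5.005 — short.
Try y = 3.09 m: A R^(2/3) = 12.84 — over.
Try y = 2.44 m: A R^(2/3) = 6.842 — ≈ 6.845.

y_n = 2.44 m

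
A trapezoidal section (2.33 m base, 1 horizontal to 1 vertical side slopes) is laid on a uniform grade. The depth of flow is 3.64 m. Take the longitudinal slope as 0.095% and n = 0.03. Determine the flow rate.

Q = 32.1 m³/s

With bottom width b = 2.33 m and side slope z = 1: A = (b + zy)y = (2.33 + 1×3.64)×3.64 = 21.73 m²; P = b + 2y√(1+z²) = 2.33 + 2×3.64×1.414 = 12.63 m.
Hydraulic radius R = A/P = 21.73/12.63 = 1.721 m.
Manning's equation: Q = (1/n) A R^(2/3) S^(1/2) = (1/0.03) × 21.73 × 1.721^(2/3) × 0.00095^(1/2) = 32.1 m³/s.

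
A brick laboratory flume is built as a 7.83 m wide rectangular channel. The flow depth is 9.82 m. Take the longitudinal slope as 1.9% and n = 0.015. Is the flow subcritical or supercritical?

Flow area A = b·y = 7.83 × 9.82 = 76.89 m². Wetted perimeter P = b + 2y = 7.83 + 2×9.82 = 27.47 m.
Hydraulic radius R = A/P = 76.89/27.47 = 2.799 m.
V = (1/n) R^(2/3) √S = (1/0.015) × 2.799^(2/3) × √0.019 = 18.25 m/s. Hydraulic depth D_h = A/T = 76.89/7.83 = 9.82 m.
Froude number Fr = V/√(g·D_h) = 18.25/√(9.81×9.82) = 1.86, which is greater than 1, so the flow is supercritical.

supercritical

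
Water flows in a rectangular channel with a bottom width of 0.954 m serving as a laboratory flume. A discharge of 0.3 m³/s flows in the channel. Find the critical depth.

For a rectangular channel, critical depth y_c = (q²/g)^(1/3) where q = Q/b = 0.3/0.954 = 0.3145 m²/s.
So y_c = (0.3145²/9.81)^(1/3) = 0.216 m.

y_c = 0.216 m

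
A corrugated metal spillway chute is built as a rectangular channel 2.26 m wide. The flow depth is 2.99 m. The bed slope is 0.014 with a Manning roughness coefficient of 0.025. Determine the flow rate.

Q = 28 m³/s

Flow area A = b·y = 2.26 × 2.99 = 6.757 m². Wetted perimeter P = b + 2y = 2.26 + 2×2.99 = 8.24 m.
Hydraulic radius R = A/P = 6.757/8.24 = 0.8201 m.
Manning's equation: Q = (1/n) A R^(2/3) S^(1/2) = (1/0.025) × 6.757 × 0.8201^(2/3) × 0.014^(1/2) = 28 m³/s.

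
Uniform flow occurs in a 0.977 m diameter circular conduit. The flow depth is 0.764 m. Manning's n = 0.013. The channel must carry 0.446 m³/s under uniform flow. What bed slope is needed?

S = 0.000429

For a circular section of diameter D = 0.977 m at depth y = 0.764 m, the central angle is θ = 2 arccos(1 − 2y/D) = 4.34 rad. Then A = (D²/8)(θ − sin θ) = 0.629 m² and P = Dθ/2 = 2.12 m.
Hydraulic radius R = A/P = 0.629/2.12 = 0.2967 m.
From Manning's equation, S = [nQ / (1 A R^(2/3))]² = [0.013 × 0.446 / (1 × 0.629 × 0.2967^(2/3))]² = 0.000429.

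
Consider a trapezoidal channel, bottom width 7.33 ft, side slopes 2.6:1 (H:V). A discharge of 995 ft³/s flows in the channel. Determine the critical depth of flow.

At critical depth, Q² T / (g A³) = 1, i.e. A³/T = Q²/g = 995²/32.2 = 30750.
Try y = 4.02 ft: A³/T = 12940 — too small.
Try y = 5.68 ft: A³/T = 53640 — too large.
Try y = 4.97 ft: A³/T = 30740 — matches.

y_c = 4.97 ft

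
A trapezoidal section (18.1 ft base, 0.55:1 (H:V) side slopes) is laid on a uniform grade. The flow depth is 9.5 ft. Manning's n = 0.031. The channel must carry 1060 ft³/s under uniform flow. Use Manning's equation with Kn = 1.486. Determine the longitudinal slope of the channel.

With bottom width b = 18.1 ft and side slope z = 0.55: A = (b + zy)y = (18.1 + 0.55×9.5)×9.5 = 221.6 ft²; P = b + 2y√(1+z²) = 18.1 + 2×9.5×1.141 = 39.78 ft.
Hydraulic radius R = A/P = 221.6/39.78 = 5.57 ft.
From Manning's equation, S = [nQ / (1.486 A R^(2/3))]² = [0.031 × 1060 / (1.486 × 221.6 × 5.57^(2/3))]² = 0.00101.

S = 0.00101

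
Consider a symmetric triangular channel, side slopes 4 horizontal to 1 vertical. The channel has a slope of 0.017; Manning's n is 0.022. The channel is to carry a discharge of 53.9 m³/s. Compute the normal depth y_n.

Manning's equation rearranged: A R^(2/3) = nQ / (1·√S) = 0.022 × 53.9 / (√0.017) = 9.095.
Trying y = 2.04 m: A R^(2/3) = 16.53 — high.
Trying y = 1.24 m: A R^(2/3) = 4.382 — low.
Trying y = 1.63 m: A R^(2/3) = 9.087 — ≈ 9.095.

y_n = 1.63 m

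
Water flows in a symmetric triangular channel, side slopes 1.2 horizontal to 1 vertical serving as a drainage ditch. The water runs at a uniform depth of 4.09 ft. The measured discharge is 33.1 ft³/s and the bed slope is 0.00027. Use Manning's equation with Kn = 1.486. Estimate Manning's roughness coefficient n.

n = 0.02

For a triangular section with side slope z = 1.2: A = zy² = 1.2×4.09² = 20.07 ft²; P = 2y√(1+z²) = 2×4.09×1.562 = 12.78 ft.
Hydraulic radius R = A/P = 20.07/12.78 = 1.571 ft.
Rearranging Manning's equation: n = (1.486/Q) A R^(2/3) S^(1/2) = (1.486/33.1) × 20.07 × 1.571^(2/3) × √0.00027 = 0.02.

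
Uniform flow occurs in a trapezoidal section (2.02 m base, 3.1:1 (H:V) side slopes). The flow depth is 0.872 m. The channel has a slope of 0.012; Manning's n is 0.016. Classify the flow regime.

With bottom width b = 2.02 m and side slope z = 3.1: A = (b + zy)y = (2.02 + 3.1×0.872)×0.872 = 4.119 m²; P = b + 2y√(1+z²) = 2.02 + 2×0.872×3.257 = 7.701 m.
Hydraulic radius R = A/P = 4.119/7.701 = 0.5348 m.
V = (1/n) R^(2/3) √S = (1/0.016) × 0.5348^(2/3) × √0.012 = 4.511 m/s. Hydraulic depth D_h = A/T = 4.119/7.426 = 0.5546 m.
Froude number Fr = V/√(g·D_h) = 4.511/√(9.81×0.5546) = 1.93, which is greater than 1, so the flow is supercritical.

supercritical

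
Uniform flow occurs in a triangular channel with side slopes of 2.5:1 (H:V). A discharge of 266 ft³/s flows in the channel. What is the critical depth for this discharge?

At critical depth, Q² T / (g A³) = 1, i.e. A³/T = Q²/g = 266²/32.2 = 2197.
At y = 4.65 ft: A³/T = 6794 — high.
At y = 3.09 ft: A³/T = 880.3 — low.
At y = 3.71 ft: A³/T = 2196 — ≈ 2197.

y_c = 3.71 ft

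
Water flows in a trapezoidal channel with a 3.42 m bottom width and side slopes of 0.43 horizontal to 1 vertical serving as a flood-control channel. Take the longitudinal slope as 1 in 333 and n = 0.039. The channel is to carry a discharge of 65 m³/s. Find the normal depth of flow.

y_n = 5.18 m

Manning's equation rearranged: A R^(2/3) = nQ / (1·√S) = 0.039 × 65 / (√0.003003) = 46.26.
At y = 3.91 m: A R^(2/3) = 28.09 — too small.
At y = 6.03 m: A R^(2/3) = 61.17 — too large.
At y = 5.18 m: A R^(2/3) = 46.29 — matches.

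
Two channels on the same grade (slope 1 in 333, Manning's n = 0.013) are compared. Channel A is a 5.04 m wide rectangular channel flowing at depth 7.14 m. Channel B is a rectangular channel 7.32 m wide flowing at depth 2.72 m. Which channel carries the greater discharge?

channel A

Channel A: Flow area A = b·y = 5.04 × 7.14 = 35.99 m². Wetted perimeter P = b + 2y = 5.04 + 2×7.14 = 19.32 m. Hydraulic radius R = A/P = 35.99/19.32 = 1.863 m. Q_A = (1/0.013)·35.99·1.863^(2/3)·√0.003003 = 229.6 m³/s.
Channel B: Flow area A = b·y = 7.32 × 2.72 = 19.91 m². Wetted perimeter P = b + 2y = 7.32 + 2×2.72 = 12.76 m. Hydraulic radius R = A/P = 19.91/12.76 = 1.56 m. Q_B = (1/0.013)·19.91·1.56^(2/3)·√0.003003 = 112.9 m³/s.
Q_A = 229.6 m³/s vs Q_B = 112.9 m³/s, so channel A carries more.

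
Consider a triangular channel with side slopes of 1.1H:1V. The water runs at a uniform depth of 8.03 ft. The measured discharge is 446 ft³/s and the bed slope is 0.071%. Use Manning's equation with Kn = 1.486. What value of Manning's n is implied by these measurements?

n = 0.013

For a triangular section with side slope z = 1.1: A = zy² = 1.1×8.03² = 70.93 ft²; P = 2y√(1+z²) = 2×8.03×1.487 = 23.87 ft.
Hydraulic radius R = A/P = 70.93/23.87 = 2.971 ft.
Rearranging Manning's equation: n = (1.486/Q) A R^(2/3) S^(1/2) = (1.486/446) × 70.93 × 2.971^(2/3) × √0.00071 = 0.013.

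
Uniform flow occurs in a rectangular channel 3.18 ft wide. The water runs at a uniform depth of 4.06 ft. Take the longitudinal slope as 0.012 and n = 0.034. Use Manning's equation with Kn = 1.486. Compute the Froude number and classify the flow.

subcritical

Flow area A = b·y = 3.18 × 4.06 = 12.91 ft². Wetted perimeter P = b + 2y = 3.18 + 2×4.06 = 11.3 ft.
Hydraulic radius R = A/P = 12.91/11.3 = 1.143 ft.
V = (1.486/n) R^(2/3) √S = (1.486/0.034) × 1.143^(2/3) × √0.012 = 5.233 ft/s. Hydraulic depth D_h = A/T = 12.91/3.18 = 4.06 ft.
Froude number Fr = V/√(g·D_h) = 5.233/√(32.2×4.06) = 0.458, which is less than 1, so the flow is subcritical.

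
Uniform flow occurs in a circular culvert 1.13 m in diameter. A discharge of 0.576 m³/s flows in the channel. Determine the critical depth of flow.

y_c = 0.414 m

At critical depth, Q² T / (g A³) = 1, i.e. A³/T = Q²/g = 0.576²/9.81 = 0.03382.
Try y = 0.363 m: A³/T = 0.02039 — short.
Try y = 0.486 m: A³/T = 0.06271 — over.
Try y = 0.414 m: A³/T = 0.03387 — ≈ 0.03382.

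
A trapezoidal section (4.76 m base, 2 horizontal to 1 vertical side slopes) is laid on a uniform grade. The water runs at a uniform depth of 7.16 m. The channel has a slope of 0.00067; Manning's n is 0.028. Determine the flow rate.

Q = 303 m³/s

With bottom width b = 4.76 m and side slope z = 2: A = (b + zy)y = (4.76 + 2×7.16)×7.16 = 136.6 m²; P = b + 2y√(1+z²) = 4.76 + 2×7.16×2.236 = 36.78 m.
Hydraulic radius R = A/P = 136.6/36.78 = 3.714 m.
Manning's equation: Q = (1/n) A R^(2/3) S^(1/2) = (1/0.028) × 136.6 × 3.714^(2/3) × 0.00067^(1/2) = 303 m³/s.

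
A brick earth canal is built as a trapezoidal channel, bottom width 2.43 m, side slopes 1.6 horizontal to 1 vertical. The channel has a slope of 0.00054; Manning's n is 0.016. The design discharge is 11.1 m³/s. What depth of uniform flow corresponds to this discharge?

y_n = 1.6 m

Manning's equation rearranged: A R^(2/3) = nQ / (1·√S) = 0.016 × 11.1 / (√0.00054) = 7.643.
Trying y = 1.32 m: A R^(2/3) = 5.205 — low.
Trying y = 2.03 m: A R^(2/3) = 12.6 — high.
Trying y = 1.6 m: A R^(2/3) = 7.677 — ≈ 7.643.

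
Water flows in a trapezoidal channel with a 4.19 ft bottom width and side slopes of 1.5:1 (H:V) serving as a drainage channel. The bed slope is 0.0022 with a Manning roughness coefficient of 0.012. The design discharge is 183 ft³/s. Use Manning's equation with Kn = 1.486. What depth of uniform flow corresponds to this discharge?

Manning's equation rearranged: A R^(2/3) = nQ / (1.486·√S) = 0.012 × 183 / (1.486 × √0.0022) = 31.51.
Try y = 2.25 ft: A R^(2/3) = 21.13 — low.
Try y = 2.98 ft: A R^(2/3) = 37.16 — high.
Try y = 2.75 ft: A R^(2/3) = 31.56 — matches.

y_n = 2.75 ft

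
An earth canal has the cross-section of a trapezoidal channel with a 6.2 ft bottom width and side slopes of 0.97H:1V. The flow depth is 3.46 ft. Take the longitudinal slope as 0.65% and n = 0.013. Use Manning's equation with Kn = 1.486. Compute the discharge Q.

With bottom width b = 6.2 ft and side slope z = 0.97: A = (b + zy)y = (6.2 + 0.97×3.46)×3.46 = 33.06 ft²; P = b + 2y√(1+z²) = 6.2 + 2×3.46×1.393 = 15.84 ft.
Hydraulic radius R = A/P = 33.06/15.84 = 2.087 ft.
Manning's equation: Q = (1.486/n) A R^(2/3) S^(1/2) = (1.486/0.013) × 33.06 × 2.087^(2/3) × 0.0065^(1/2) = 498 ft³/s.

Q = 498 ft³/s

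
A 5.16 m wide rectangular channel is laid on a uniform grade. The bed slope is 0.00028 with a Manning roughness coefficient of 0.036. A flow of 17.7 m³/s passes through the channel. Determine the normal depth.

y_n = 5.14 m

Manning's equation rearranged: A R^(2/3) = nQ / (1·√S) = 0.036 × 17.7 / (√0.00028) = 38.08.
Try y = 5.79 m: A R^(2/3) = 43.96 — too large.
Try y = 4.61 m: A R^(2/3) = 33.27 — too small.
Try y = 5.14 m: A R^(2/3) = 38.04 — ≈ 38.08.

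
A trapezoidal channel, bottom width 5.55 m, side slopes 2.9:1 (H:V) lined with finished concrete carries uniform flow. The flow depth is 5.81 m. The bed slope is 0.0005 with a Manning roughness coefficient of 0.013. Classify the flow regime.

subcritical

With bottom width b = 5.55 m and side slope z = 2.9: A = (b + zy)y = (5.55 + 2.9×5.81)×5.81 = 130.1 m²; P = b + 2y√(1+z²) = 5.55 + 2×5.81×3.068 = 41.2 m.
Hydraulic radius R = A/P = 130.1/41.2 = 3.159 m.
V = (1/n) R^(2/3) √S = (1/0.013) × 3.159^(2/3) × √0.0005 = 3.703 m/s. Hydraulic depth D_h = A/T = 130.1/39.25 = 3.316 m.
Froude number Fr = V/√(g·D_h) = 3.703/√(9.81×3.316) = 0.649, which is less than 1, so the flow is subcritical.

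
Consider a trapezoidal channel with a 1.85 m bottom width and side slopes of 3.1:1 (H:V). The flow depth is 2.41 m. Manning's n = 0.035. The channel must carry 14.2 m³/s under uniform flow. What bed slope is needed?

S = 0.000352

With bottom width b = 1.85 m and side slope z = 3.1: A = (b + zy)y = (1.85 + 3.1×2.41)×2.41 = 22.46 m²; P = b + 2y√(1+z²) = 1.85 + 2×2.41×3.257 = 17.55 m.
Hydraulic radius R = A/P = 22.46/17.55 = 1.28 m.
From Manning's equation, S = [nQ / (1 A R^(2/3))]² = [0.035 × 14.2 / (1 × 22.46 × 1.28^(2/3))]² = 0.000352.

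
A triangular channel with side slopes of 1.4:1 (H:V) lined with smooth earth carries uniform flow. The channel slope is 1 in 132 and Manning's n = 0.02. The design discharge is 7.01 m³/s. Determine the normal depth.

y_n = 1.32 m

Manning's equation rearranged: A R^(2/3) = nQ / (1·√S) = 0.02 × 7.01 / (√0.007576) = 1.611.
Trying y = 1 m: A R^(2/3) = 0.7687 — low.
Trying y = 1.32 m: A R^(2/3) = 1.612 — ≈ 1.611.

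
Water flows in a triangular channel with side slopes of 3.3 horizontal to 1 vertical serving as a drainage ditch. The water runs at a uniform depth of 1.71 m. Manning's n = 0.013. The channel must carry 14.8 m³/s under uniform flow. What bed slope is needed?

For a triangular section with side slope z = 3.3: A = zy² = 3.3×1.71² = 9.65 m²; P = 2y√(1+z²) = 2×1.71×3.448 = 11.79 m.
Hydraulic radius R = A/P = 9.65/11.79 = 0.8183 m.
From Manning's equation, S = [nQ / (1 A R^(2/3))]² = [0.013 × 14.8 / (1 × 9.65 × 0.8183^(2/3))]² = 0.000519.

S = 0.000519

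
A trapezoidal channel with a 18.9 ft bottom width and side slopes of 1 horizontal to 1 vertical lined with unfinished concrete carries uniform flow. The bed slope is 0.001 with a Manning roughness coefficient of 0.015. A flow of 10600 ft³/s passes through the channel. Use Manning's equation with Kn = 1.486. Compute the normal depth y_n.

Manning's equation rearranged: A R^(2/3) = nQ / (1.486·√S) = 0.015 × 10600 / (1.486 × √0.001) = 3384.
At y = 23.3 ft: A R^(2/3) = 5037 — too large.
At y = 16.3 ft: A R^(2/3) = 2451 — too small.
At y = 19.2 ft: A R^(2/3) = 3394 — close enough.

y_n = 19.2 ft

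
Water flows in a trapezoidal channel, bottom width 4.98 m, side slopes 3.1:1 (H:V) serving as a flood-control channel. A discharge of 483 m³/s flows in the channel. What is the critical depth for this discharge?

y_c = 4.75 m

At critical depth, Q² T / (g A³) = 1, i.e. A³/T = Q²/g = 483²/9.81 = 23780.
Try y = 4.09 m: A³/T = 12420 — short.
Try y = 5.72 m: A³/T = 54210 — over.
Try y = 4.75 m: A³/T = 23820 — matches.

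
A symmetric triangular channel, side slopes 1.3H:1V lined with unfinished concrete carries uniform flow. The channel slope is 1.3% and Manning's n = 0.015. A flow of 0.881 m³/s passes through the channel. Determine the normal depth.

Manning's equation rearranged: A R^(2/3) = nQ / (1·√S) = 0.015 × 0.881 / (√0.013) = 0.1159.
Try y = 0.632 m: A R^(2/3) = 0.2063 — too large.
Try y = 0.392 m: A R^(2/3) = 0.05773 — too small.
Try y = 0.509 m: A R^(2/3) = 0.1158 — ≈ 0.1159.

y_n = 0.509 m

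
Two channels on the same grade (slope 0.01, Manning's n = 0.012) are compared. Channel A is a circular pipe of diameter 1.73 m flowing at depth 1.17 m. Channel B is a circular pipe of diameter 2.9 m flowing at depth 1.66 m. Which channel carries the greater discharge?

channel B

Channel A: For a circular section of diameter D = 1.73 m at depth y = 1.17 m, the central angle is θ = 2 arccos(1 − 2y/D) = 3.862 rad. Then A = (D²/8)(θ − sin θ) = 1.692 m² and P = Dθ/2 = 3.341 m. Hydraulic radius R = A/P = 1.692/3.341 = 0.5064 m. Q_A = (1/0.012)·1.692·0.5064^(2/3)·√0.01 = 8.957 m³/s.
Channel B: For a circular section of diameter D = 2.9 m at depth y = 1.66 m, the central angle is θ = 2 arccos(1 − 2y/D) = 3.432 rad. Then A = (D²/8)(θ − sin θ) = 3.909 m² and P = Dθ/2 = 4.977 m. Hydraulic radius R = A/P = 3.909/4.977 = 0.7855 m. Q_B = (1/0.012)·3.909·0.7855^(2/3)·√0.01 = 27.74 m³/s.
Q_A = 8.957 m³/s vs Q_B = 27.74 m³/s, so channel B carries more.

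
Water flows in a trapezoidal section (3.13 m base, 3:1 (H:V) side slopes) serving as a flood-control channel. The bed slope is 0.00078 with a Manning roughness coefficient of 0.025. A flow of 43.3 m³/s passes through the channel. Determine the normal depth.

Manning's equation rearranged: A R^(2/3) = nQ / (1·√S) = 0.025 × 43.3 / (√0.00078) = 38.76.
Try y = 3.4 m: A R^(2/3) = 68.05 — high.
Try y = 2.24 m: A R^(2/3) = 25.95 — low.
Try y = 2.67 m: A R^(2/3) = 38.73 — ≈ 38.76.

y_n = 2.67 m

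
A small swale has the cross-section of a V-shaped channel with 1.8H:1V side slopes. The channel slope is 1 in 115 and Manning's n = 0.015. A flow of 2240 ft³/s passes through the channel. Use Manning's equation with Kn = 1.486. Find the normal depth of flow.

Manning's equation rearranged: A R^(2/3) = nQ / (1.486·√S) = 0.015 × 2240 / (1.486 × √0.008696) = 242.5.
At y = 8.59 ft: A R^(2/3) = 320.8 — high.
At y = 6.55 ft: A R^(2/3) = 155.7 — low.
At y = 7.73 ft: A R^(2/3) = 242.2 — close enough.

y_n = 7.73 ft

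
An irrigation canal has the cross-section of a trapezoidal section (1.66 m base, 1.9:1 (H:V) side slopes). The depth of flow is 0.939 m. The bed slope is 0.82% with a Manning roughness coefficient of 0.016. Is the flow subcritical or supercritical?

With bottom width b = 1.66 m and side slope z = 1.9: A = (b + zy)y = (1.66 + 1.9×0.939)×0.939 = 3.234 m²; P = b + 2y√(1+z²) = 1.66 + 2×0.939×2.147 = 5.692 m.
Hydraulic radius R = A/P = 3.234/5.692 = 0.5681 m.
V = (1/n) R^(2/3) √S = (1/0.016) × 0.5681^(2/3) × √0.0082 = 3.882 m/s. Hydraulic depth D_h = A/T = 3.234/5.228 = 0.6186 m.
Froude number Fr = V/√(g·D_h) = 3.882/√(9.81×0.6186) = 1.58, which is greater than 1, so the flow is supercritical.

supercritical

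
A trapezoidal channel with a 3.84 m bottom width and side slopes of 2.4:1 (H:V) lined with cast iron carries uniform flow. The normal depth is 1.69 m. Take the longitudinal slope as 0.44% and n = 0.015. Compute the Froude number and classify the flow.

supercritical

With bottom width b = 3.84 m and side slope z = 2.4: A = (b + zy)y = (3.84 + 2.4×1.69)×1.69 = 13.34 m²; P = b + 2y√(1+z²) = 3.84 + 2×1.69×2.6 = 12.63 m.
Hydraulic radius R = A/P = 13.34/12.63 = 1.057 m.
V = (1/n) R^(2/3) √S = (1/0.015) × 1.057^(2/3) × √0.0044 = 4.588 m/s. Hydraulic depth D_h = A/T = 13.34/11.95 = 1.116 m.
Froude number Fr = V/√(g·D_h) = 4.588/√(9.81×1.116) = 1.39, which is greater than 1, so the flow is supercritical.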